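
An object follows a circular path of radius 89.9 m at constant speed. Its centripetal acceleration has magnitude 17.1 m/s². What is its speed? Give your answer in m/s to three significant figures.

39.2 m/s

a_c = v²/r ⇒ v = √(a_c · r) = √(17.1 × 89.9) = √1537 = 39.21 m/s.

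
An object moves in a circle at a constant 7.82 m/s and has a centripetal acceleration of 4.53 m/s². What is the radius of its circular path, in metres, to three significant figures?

a_c = v²/r ⇒ r = v²/a_c = (7.82)²/4.53 = 61.15/4.53 = 13.50 m.

13.5 m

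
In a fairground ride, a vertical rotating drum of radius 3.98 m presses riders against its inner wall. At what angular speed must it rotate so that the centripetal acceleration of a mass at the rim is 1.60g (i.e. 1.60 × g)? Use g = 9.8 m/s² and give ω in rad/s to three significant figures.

1.98 rad/s

Centripetal acceleration a_c = ω²r. Setting ω²r = 1.60g:
ω = √(1.60g / r) = √(1.60 × 9.8 / 3.98) = √3.940 = 1.985 rad/s.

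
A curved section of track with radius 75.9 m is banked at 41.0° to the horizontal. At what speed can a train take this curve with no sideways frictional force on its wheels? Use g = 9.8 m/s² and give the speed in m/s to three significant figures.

25.4 m/s

On a frictionless banked curve, N sinθ = mv²/r and N cosθ = mg, so tanθ = v²/(rg).
v = √(r g tanθ) = √(75.9 × 9.8 × tan 41.0°) = √(75.9 × 9.8 × 0.8693) = √646.6 = 25.43 m/s.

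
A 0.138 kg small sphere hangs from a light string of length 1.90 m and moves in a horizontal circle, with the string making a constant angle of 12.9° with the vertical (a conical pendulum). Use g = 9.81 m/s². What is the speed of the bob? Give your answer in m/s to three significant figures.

The radius of the circle is r = L sinθ = 1.90 × sin 12.9° = 0.4242 m.
Horizontally T sinθ = mv²/r and vertically T cosθ = mg, so tanθ = v²/(rg).
v = √(r g tanθ) = √(0.4242 × 9.81 × 0.2290) = √0.9530 = 0.9762 m/s.

0.976 m/s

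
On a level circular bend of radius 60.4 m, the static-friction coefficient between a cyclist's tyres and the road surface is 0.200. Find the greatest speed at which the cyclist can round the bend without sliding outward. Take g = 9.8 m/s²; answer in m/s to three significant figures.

On a flat curve, static friction is the only horizontal force, so it must supply the full centripetal force: μ_s m g = m v²/r.
Mass cancels: v_max = √(μ_s g r) = √(0.200 × 9.8 × 60.4) = √118.4 = 10.88 m/s.

10.9 m/s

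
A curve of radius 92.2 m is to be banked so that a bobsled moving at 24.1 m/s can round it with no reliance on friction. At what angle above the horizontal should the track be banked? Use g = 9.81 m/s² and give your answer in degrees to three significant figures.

32.7°

For a frictionless banked turn: horizontally N sinθ = mv²/r and vertically N cosθ = mg.
Dividing: tanθ = v²/(r g) = (24.1)²/(92.2 × 9.81) = 580.8/904.5 = 0.6421.
θ = arctan(0.6421) = 32.71°.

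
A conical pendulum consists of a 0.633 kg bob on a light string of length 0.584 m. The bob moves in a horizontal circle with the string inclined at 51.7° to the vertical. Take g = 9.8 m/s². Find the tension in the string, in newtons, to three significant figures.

10.0 N

Vertically the bob has no acceleration, so T cosθ = mg.
T = mg/cosθ = 0.633 × 9.8 / cos 51.7° = 6.203/0.6198 = 10.01 N.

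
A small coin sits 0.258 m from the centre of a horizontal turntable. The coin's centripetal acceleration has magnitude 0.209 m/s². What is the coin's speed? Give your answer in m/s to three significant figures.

a_c = v²/r ⇒ v = √(a_c · r) = √(0.209 × 0.258) = √0.05392 = 0.2322 m/s.

0.232 m/s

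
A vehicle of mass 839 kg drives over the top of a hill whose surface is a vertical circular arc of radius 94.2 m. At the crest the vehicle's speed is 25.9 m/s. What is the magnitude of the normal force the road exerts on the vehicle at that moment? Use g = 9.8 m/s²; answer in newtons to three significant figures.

At the crest the centripetal acceleration points downward (toward the centre of the arc), so mg − N = mv²/r.
N = m(g − v²/r) = 839 × (9.8 − (25.9)²/94.2) = 839 × (9.8 − 7.121) = 839 × 2.679 = 2248 N.

2250 N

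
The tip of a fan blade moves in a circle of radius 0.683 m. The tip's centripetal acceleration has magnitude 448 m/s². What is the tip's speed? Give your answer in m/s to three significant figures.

17.5 m/s

a_c = v²/r ⇒ v = √(a_c · r) = √(448 × 0.683) = √306.0 = 17.49 m/s.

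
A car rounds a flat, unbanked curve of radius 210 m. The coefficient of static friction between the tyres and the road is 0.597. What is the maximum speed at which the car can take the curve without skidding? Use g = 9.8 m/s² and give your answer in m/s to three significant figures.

On a flat curve, static friction is the only horizontal force, so it must supply the full centripetal force: μ_s m g = m v²/r.
Mass cancels: v_max = √(μ_s g r) = √(0.597 × 9.8 × 210) = √1229 = 35.05 m/s.

35.1 m/s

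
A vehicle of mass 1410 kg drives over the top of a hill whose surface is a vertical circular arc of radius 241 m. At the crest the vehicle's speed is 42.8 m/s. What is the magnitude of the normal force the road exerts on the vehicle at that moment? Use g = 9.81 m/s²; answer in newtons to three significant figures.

At the crest the centripetal acceleration points downward (toward the centre of the arc), so mg − N = mv²/r.
N = m(g − v²/r) = 1410 × (9.81 − (42.8)²/241) = 1410 × (9.81 − 7.601) = 1410 × 2.209 = 3115 N.

3110 N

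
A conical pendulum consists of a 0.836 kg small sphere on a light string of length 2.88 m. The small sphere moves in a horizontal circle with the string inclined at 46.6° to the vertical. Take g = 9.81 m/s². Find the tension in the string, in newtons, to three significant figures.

Vertically the bob has no acceleration, so T cosθ = mg.
T = mg/cosθ = 0.836 × 9.81 / cos 46.6° = 8.201/0.6871 = 11.94 N.

11.9 N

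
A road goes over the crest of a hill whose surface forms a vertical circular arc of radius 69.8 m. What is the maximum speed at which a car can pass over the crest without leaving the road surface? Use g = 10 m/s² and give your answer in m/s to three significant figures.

26.4 m/s

At the crest the centre of the circle is below the car, so the net downward (centripetal) force is mg − N = mv²/r.
The car leaves the road when N → 0, giving v_max = √(g r) = √(10.0 × 69.8) = 26.42 m/s.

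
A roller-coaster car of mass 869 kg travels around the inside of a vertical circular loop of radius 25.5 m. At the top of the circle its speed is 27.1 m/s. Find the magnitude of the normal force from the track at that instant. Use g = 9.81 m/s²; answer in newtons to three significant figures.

16500 N

At the top, both N and the weight mg point inward (toward the centre), so N + mg = mv²/r.
N = m(v²/r − g) = 869 × ((27.1)²/25.5 − 9.81) = 869 × (28.80 − 9.81) = 869 × 18.99 = 16500 N.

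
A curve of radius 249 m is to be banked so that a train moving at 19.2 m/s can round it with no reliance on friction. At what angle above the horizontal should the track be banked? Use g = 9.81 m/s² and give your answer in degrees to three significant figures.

With no friction, the horizontal component of the normal force provides the centripetal force: N sinθ = mv²/r, while N cosθ = mg vertically.
Dividing: tanθ = v²/(r g) = (19.2)²/(249 × 9.81) = 368.6/2443 = 0.1509.
θ = arctan(0.1509) = 8.582°.

8.58°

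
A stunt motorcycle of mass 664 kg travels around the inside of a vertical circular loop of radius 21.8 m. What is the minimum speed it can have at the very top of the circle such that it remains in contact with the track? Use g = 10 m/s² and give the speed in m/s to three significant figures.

At the top, both weight mg and N point toward the centre: N + mg = mv²/r.
At minimum speed N → 0, so mg = mv_min²/r ⇒ v_min = √(g r) = √(10.0 × 21.8) = 14.76 m/s.

14.8 m/s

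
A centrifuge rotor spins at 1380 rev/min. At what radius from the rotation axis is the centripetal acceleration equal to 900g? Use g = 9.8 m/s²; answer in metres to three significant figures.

0.422 m

ω = 1380 rev/min × 2π/60 = 144.5 rad/s.
a_c = ω²r = 900g ⇒ r = 900 × 9.8 / (144.5)² = 8820/20880 = 0.4223 m.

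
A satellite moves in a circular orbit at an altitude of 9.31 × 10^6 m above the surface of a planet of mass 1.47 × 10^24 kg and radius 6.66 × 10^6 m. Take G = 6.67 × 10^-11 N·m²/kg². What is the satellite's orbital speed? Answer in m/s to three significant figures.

Orbital radius r = R + h = 6.66 × 10^6 + 9.31 × 10^6 = 1.597 × 10^7 m.
Gravity supplies the centripetal force: G M m / r² = m v² / r, so v = √(GM/r).
v = √(6.67 × 10^-11 × 1.47 × 10^24 / 1.597 × 10^7) = √(6.140 × 10^6) = 2478 m/s.

2480 m/s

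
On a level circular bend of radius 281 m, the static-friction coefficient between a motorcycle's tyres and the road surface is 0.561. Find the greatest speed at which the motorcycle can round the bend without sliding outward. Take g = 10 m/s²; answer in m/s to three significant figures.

39.7 m/s

The only inward force on a level bend is static friction, so at the limit f_s = μ_s N = μ_s m g = m v²/r.
Mass cancels: v_max = √(μ_s g r) = √(0.561 × 10.0 × 281) = √1576 = 39.70 m/s.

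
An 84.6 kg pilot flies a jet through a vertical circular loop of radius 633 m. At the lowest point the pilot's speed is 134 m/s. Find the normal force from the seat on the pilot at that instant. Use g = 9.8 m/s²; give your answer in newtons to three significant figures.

3230 N

At the lowest point, N points up (toward the centre) and the weight mg points down (away from the centre), so the net inward force is N − mg = mv²/r.
N = m(v²/r + g) = 84.6 × ((134)²/633 + 9.8) = 84.6 × (28.37 + 9.8) = 84.6 × 38.17 = 3229 N.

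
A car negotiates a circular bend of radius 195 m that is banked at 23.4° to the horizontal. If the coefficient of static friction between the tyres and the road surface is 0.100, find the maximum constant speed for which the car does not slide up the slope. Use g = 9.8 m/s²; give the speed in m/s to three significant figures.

At the maximum speed, friction acts down the slope at its limiting value f = μN. Radially (horizontal, toward centre): N sinθ + μN cosθ = mv²/r. Vertically: N cosθ − μN sinθ = mg.
Dividing: v² = r g (sinθ + μcosθ)/(cosθ − μsinθ).
sinθ + μcosθ = 0.3971 + 0.100×0.9178 = 0.4889; cosθ − μsinθ = 0.9178 − 0.100×0.3971 = 0.8780.
v² = 195 × 9.8 × 0.4889/0.8780 = 1064 m²/s², so v = 32.62 m/s.

32.6 m/s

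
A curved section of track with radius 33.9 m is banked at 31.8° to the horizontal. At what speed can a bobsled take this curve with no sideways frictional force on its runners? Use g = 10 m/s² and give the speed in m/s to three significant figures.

14.5 m/s

On a frictionless banked curve, N sinθ = mv²/r and N cosθ = mg, so tanθ = v²/(rg).
v = √(r g tanθ) = √(33.9 × 10.0 × tan 31.8°) = √(33.9 × 10.0 × 0.6200) = √210.2 = 14.50 m/s.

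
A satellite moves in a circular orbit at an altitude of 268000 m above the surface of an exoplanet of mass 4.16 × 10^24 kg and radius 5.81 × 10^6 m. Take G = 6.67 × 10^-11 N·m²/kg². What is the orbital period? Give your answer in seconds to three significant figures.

r = R + h = 5.81 × 10^6 + 268000 = 6.078 × 10^6 m. Gravity provides the centripetal force: G M m / r² = m v² / r ⇒ v = √(GM/r) = 6757 m/s.
T = 2πr/v = 2π × 6.078 × 10^6 / 6757 = 5652 s.

5650 s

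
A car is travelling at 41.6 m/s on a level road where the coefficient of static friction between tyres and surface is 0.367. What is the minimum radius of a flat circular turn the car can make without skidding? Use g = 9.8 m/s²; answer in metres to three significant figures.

At the limit, μ_s m g = m v²/r, so r_min = v²/(μ_s g) = (41.6)²/(0.367 × 9.8) = 1731/3.597 = 481.2 m.

481 m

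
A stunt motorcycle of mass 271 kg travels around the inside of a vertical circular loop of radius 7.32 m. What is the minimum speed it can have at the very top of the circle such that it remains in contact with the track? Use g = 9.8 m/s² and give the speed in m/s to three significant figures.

At the top, both weight mg and N point toward the centre: N + mg = mv²/r.
At minimum speed N → 0, so mg = mv_min²/r ⇒ v_min = √(g r) = √(9.8 × 7.32) = 8.470 m/s.

8.47 m/s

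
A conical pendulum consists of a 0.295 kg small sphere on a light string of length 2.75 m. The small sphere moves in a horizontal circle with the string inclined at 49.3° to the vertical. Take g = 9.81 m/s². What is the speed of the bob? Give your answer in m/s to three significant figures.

4.88 m/s

The radius of the circle is r = L sinθ = 2.75 × sin 49.3° = 2.085 m.
Horizontally T sinθ = mv²/r and vertically T cosθ = mg, so tanθ = v²/(rg).
v = √(r g tanθ) = √(2.085 × 9.81 × 1.163) = √23.78 = 4.876 m/s.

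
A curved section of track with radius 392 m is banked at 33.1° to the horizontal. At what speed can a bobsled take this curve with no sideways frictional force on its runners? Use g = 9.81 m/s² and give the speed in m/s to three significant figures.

50.1 m/s

On a frictionless banked curve, N sinθ = mv²/r and N cosθ = mg, so tanθ = v²/(rg).
v = √(r g tanθ) = √(392 × 9.81 × tan 33.1°) = √(392 × 9.81 × 0.6519) = √2507 = 50.07 m/s.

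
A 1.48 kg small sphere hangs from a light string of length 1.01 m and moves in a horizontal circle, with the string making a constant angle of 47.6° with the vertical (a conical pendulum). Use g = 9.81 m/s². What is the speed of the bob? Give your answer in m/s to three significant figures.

The radius of the circle is r = L sinθ = 1.01 × sin 47.6° = 0.7458 m.
Horizontally T sinθ = mv²/r and vertically T cosθ = mg, so tanθ = v²/(rg).
v = √(r g tanθ) = √(0.7458 × 9.81 × 1.095) = √8.013 = 2.831 m/s.

2.83 m/s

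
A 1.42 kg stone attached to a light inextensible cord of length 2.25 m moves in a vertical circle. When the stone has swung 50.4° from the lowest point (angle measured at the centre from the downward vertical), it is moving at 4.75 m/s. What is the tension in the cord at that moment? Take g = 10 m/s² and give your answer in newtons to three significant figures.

23.3 N

Take the radial direction toward the centre of the circle as positive. The component of the weight along the string toward the centre is −mg cos φ (φ measured from the bottom), so Newton's second law along the string gives T − mg cos φ = m v²/r.
cos 50.4° = 0.6374, so T = m(v²/r + g cos φ) = 1.42 × ((4.75)²/2.25 + 10.0 × 0.6374) = 1.42 × (10.03 + (6.374)) = 1.42 × 16.40 = 23.29 N.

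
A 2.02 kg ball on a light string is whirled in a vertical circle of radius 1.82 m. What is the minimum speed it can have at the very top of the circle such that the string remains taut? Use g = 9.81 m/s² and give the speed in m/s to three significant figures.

At the highest point the centre is directly below, so both the weight and T act inward: T + mg = mv²/r.
At minimum speed T → 0, so mg = mv_min²/r ⇒ v_min = √(g r) = √(9.81 × 1.82) = 4.225 m/s.

4.23 m/s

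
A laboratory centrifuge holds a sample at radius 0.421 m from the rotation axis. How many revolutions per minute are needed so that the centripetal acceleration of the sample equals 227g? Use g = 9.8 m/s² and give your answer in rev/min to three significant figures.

Require ω²r = 227g, so ω = √(227 × 9.8/0.421) = 72.69 rad/s.
In rev/min: ω × 60/(2π) = 72.69 × 60/(2π) = 694.2 rev/min.

694 rev/min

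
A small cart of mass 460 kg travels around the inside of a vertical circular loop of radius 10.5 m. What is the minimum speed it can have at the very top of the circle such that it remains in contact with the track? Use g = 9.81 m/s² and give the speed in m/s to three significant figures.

10.1 m/s

At the top, both weight mg and N point toward the centre: N + mg = mv²/r.
At minimum speed N → 0, so mg = mv_min²/r ⇒ v_min = √(g r) = √(9.81 × 10.5) = 10.15 m/s.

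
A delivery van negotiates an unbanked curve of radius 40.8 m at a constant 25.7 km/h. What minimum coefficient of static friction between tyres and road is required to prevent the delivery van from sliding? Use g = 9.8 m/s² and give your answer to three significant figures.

0.127

v = 25.7/3.6 = 7.139 m/s.
Friction provides the centripetal force: μ_s m g = m v²/r, so μ_s = v²/(g r) = (7.139)²/(9.8 × 40.8) = 50.96/399.8 = 0.1275.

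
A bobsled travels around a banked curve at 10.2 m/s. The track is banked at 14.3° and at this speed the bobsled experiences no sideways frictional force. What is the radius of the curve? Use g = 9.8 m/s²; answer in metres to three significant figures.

Frictionless banking: tanθ = v²/(rg), so r = v²/(g tanθ).
r = (10.2)²/(9.8 × tan 14.3°) = 104.0/(9.8 × 0.2549) = 104.0/2.498 = 41.65 m.

41.6 m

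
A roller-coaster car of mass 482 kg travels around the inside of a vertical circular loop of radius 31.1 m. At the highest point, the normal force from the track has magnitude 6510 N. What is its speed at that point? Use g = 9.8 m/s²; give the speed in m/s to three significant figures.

At the top, N + mg = mv²/r, so v = √(r(N/m + g)) = √(31.1 × (6510/482 + 9.8)) = √(31.1 × 23.31) = √724.8 = 26.92 m/s.

26.9 m/s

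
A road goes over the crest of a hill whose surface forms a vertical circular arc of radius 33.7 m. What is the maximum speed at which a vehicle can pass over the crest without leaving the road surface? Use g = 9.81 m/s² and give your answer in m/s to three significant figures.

18.2 m/s

At the crest the centre of the circle is below the vehicle, so the net downward (centripetal) force is mg − N = mv²/r.
The vehicle leaves the road when N → 0, giving v_max = √(g r) = √(9.81 × 33.7) = 18.18 m/s.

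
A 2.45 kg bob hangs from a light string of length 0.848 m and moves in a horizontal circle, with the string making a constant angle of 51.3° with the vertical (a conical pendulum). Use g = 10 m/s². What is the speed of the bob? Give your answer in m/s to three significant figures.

2.87 m/s

The radius of the circle is r = L sinθ = 0.848 × sin 51.3° = 0.6618 m.
Horizontally T sinθ = mv²/r and vertically T cosθ = mg, so tanθ = v²/(rg).
v = √(r g tanθ) = √(0.6618 × 10.0 × 1.248) = √8.261 = 2.874 m/s.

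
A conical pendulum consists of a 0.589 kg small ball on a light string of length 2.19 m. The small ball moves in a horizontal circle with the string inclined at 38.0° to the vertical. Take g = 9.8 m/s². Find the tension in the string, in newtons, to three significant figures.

Vertically the bob has no acceleration, so T cosθ = mg.
T = mg/cosθ = 0.589 × 9.8 / cos 38.0° = 5.772/0.7880 = 7.325 N.

7.33 N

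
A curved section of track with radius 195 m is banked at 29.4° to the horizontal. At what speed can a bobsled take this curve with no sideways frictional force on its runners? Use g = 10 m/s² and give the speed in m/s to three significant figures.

33.1 m/s

On a frictionless banked curve, N sinθ = mv²/r and N cosθ = mg, so tanθ = v²/(rg).
v = √(r g tanθ) = √(195 × 10.0 × tan 29.4°) = √(195 × 10.0 × 0.5635) = √1099 = 33.15 m/s.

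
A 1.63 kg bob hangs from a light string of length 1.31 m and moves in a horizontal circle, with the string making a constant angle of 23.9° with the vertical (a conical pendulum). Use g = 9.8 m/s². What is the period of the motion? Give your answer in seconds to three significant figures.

2.20 s

r = L sinθ = 0.5307 m. From T sinθ = mω²r and T cosθ = mg: tanθ = ω²r/g, so ω² = g tanθ / r = g/(L cosθ).
ω = √(g/(L cosθ)) = √(9.8/(1.31 × 0.9143)) = √8.183 = 2.861 rad/s.
Period = 2π/ω = 2.197 s.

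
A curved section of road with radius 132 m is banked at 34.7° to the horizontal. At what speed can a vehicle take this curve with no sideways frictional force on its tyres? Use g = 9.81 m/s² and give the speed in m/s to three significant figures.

On a frictionless banked curve, N sinθ = mv²/r and N cosθ = mg, so tanθ = v²/(rg).
v = √(r g tanθ) = √(132 × 9.81 × tan 34.7°) = √(132 × 9.81 × 0.6924) = √896.6 = 29.94 m/s.

29.9 m/s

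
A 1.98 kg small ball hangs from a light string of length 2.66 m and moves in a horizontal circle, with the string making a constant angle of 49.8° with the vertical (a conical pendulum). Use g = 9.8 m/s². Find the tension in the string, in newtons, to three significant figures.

Vertically the bob has no acceleration, so T cosθ = mg.
T = mg/cosθ = 1.98 × 9.8 / cos 49.8° = 19.40/0.6455 = 30.06 N.

30.1 N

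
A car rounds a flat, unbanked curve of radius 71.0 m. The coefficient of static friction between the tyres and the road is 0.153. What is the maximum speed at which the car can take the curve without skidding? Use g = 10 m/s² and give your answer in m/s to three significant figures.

The only inward force on a level bend is static friction, so at the limit f_s = μ_s N = μ_s m g = m v²/r.
Mass cancels: v_max = √(μ_s g r) = √(0.153 × 10.0 × 71.0) = √108.6 = 10.42 m/s.

10.4 m/s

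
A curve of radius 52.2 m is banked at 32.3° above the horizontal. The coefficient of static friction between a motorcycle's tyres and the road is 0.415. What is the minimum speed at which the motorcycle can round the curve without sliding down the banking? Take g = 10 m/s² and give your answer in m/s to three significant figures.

9.48 m/s

At the minimum speed, friction acts up the slope at its limiting value f = μN. Radially (horizontal, toward centre): N sinθ − μN cosθ = mv²/r. Vertically: N cosθ + μN sinθ = mg.
Dividing: v² = r g (sinθ − μcosθ)/(cosθ + μsinθ).
sinθ − μcosθ = 0.5344 − 0.415×0.8453 = 0.1836; cosθ + μsinθ = 0.8453 + 0.415×0.5344 = 1.067.
v² = 52.2 × 10.0 × 0.1836/1.067 = 89.80 m²/s², so v = 9.477 m/s.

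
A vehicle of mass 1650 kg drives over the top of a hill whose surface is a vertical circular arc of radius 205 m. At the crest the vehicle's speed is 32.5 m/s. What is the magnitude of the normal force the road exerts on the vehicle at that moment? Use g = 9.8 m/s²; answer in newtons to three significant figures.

At the crest the centripetal acceleration points downward (toward the centre of the arc), so mg − N = mv²/r.
N = m(g − v²/r) = 1650 × (9.8 − (32.5)²/205) = 1650 × (9.8 − 5.152) = 1650 × 4.648 = 7668 N.

7670 N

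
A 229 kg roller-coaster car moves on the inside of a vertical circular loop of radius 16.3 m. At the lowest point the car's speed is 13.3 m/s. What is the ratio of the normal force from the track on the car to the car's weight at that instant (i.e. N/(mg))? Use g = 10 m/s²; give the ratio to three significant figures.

2.09

At the bottom, N − mg = mv²/r, so N = m(v²/r + g) and N/(mg) = v²/(rg) + 1 = (13.3)²/(16.3 × 10.0) + 1 = 1.085 + 1 = 2.085.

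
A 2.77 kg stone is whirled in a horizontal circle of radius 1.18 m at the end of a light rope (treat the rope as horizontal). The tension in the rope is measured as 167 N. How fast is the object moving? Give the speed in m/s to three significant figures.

8.43 m/s

T = m v²/r ⇒ v = √(T r / m) = √(167 × 1.18 / 2.77) = √71.14 = 8.435 m/s.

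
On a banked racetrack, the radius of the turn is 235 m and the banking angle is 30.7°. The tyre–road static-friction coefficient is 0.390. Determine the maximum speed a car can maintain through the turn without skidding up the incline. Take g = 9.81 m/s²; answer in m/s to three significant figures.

54.3 m/s

At the maximum speed, friction acts down the slope at its limiting value f = μN. Radially (horizontal, toward centre): N sinθ + μN cosθ = mv²/r. Vertically: N cosθ − μN sinθ = mg.
Dividing: v² = r g (sinθ + μcosθ)/(cosθ − μsinθ).
sinθ + μcosθ = 0.5105 + 0.390×0.8599 = 0.8459; cosθ − μsinθ = 0.8599 − 0.390×0.5105 = 0.6607.
v² = 235 × 9.81 × 0.8459/0.6607 = 2951 m²/s², so v = 54.33 m/s.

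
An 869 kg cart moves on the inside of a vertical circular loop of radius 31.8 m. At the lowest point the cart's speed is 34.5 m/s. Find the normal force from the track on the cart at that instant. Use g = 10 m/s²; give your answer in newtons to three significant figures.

41200 N

At the lowest point, N points up (toward the centre) and the weight mg points down (away from the centre), so the net inward force is N − mg = mv²/r.
N = m(v²/r + g) = 869 × ((34.5)²/31.8 + 10.0) = 869 × (37.43 + 10.0) = 869 × 47.43 = 41220 N.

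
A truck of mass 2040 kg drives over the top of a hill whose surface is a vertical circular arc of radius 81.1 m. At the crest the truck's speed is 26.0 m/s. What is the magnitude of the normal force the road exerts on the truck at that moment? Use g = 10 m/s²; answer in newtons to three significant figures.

3400 N

At the crest the centripetal acceleration points downward (toward the centre of the arc), so mg − N = mv²/r.
N = m(g − v²/r) = 2040 × (10.0 − (26.0)²/81.1) = 2040 × (10.0 − 8.335) = 2040 × 1.665 = 3396 N.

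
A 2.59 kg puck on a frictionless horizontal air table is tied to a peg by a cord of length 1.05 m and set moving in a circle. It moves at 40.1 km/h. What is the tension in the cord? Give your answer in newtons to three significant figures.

v = 40.1 km/h = 40.1/3.6 = 11.14 m/s.
The tension is the only horizontal force, so it supplies the full centripetal force: T = m v²/r = 2.59 × (11.14)²/1.05 = 2.59 × 124.1/1.05 = 306.1 N.

306 N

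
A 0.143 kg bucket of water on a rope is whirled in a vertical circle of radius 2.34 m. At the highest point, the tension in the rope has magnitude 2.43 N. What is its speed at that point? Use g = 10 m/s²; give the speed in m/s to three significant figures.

At the top, T + mg = mv²/r, so v = √(r(T/m + g)) = √(2.34 × (2.43/0.143 + 10.0)) = √(2.34 × 26.99) = √63.16 = 7.948 m/s.

7.95 m/s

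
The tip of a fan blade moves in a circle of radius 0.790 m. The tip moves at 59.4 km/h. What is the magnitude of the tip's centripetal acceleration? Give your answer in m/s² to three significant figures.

v = 59.4 km/h = 59.4/3.6 = 16.50 m/s.
a_c = v²/r = (16.50)²/0.790 = 272.2/0.790 = 344.6 m/s².

345 m/s²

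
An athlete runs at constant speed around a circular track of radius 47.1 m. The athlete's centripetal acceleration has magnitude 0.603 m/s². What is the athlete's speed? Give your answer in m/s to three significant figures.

a_c = v²/r ⇒ v = √(a_c · r) = √(0.603 × 47.1) = √28.40 = 5.329 m/s.

5.33 m/s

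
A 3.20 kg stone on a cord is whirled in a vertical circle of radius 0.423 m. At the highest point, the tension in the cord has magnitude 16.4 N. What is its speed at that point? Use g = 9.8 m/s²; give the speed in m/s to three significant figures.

2.51 m/s

At the top, T + mg = mv²/r, so v = √(r(T/m + g)) = √(0.423 × (16.4/3.20 + 9.8)) = √(0.423 × 14.92) = √6.313 = 2.513 m/s.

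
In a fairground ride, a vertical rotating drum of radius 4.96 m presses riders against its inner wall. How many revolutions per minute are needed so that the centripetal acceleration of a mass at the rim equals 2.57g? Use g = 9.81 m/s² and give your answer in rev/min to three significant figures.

Require ω²r = 2.57g, so ω = √(2.57 × 9.81/4.96) = 2.255 rad/s.
In rev/min: ω × 60/(2π) = 2.255 × 60/(2π) = 21.53 rev/min.

21.5 rev/min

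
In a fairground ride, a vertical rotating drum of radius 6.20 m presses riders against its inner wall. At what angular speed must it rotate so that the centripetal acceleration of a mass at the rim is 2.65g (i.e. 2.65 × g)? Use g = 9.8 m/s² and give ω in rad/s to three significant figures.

2.05 rad/s

Centripetal acceleration a_c = ω²r. Setting ω²r = 2.65g:
ω = √(2.65g / r) = √(2.65 × 9.8 / 6.20) = √4.189 = 2.047 rad/s.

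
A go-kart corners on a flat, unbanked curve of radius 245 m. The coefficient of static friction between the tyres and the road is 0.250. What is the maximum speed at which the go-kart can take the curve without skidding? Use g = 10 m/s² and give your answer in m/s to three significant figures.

The only inward force on a level bend is static friction, so at the limit f_s = μ_s N = μ_s m g = m v²/r.
Mass cancels: v_max = √(μ_s g r) = √(0.250 × 10.0 × 245) = √612.5 = 24.75 m/s.

24.7 m/s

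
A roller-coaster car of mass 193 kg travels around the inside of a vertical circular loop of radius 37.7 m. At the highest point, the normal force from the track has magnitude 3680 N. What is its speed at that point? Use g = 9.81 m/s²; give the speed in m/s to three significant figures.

At the top, N + mg = mv²/r, so v = √(r(N/m + g)) = √(37.7 × (3680/193 + 9.81)) = √(37.7 × 28.88) = √1089 = 33.00 m/s.

33.0 m/s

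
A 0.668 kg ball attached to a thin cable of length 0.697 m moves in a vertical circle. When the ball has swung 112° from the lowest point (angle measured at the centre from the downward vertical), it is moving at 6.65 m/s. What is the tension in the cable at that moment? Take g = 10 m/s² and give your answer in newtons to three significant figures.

Take the radial direction toward the centre of the circle as positive. The component of the weight along the string toward the centre is −mg cos φ (φ measured from the bottom), so Newton's second law along the string gives T − mg cos φ = m v²/r.
cos 112° = -0.3746, so T = m(v²/r + g cos φ) = 0.668 × ((6.65)²/0.697 + 10.0 × -0.3746) = 0.668 × (63.45 + (-3.746)) = 0.668 × 59.70 = 39.88 N.

39.9 N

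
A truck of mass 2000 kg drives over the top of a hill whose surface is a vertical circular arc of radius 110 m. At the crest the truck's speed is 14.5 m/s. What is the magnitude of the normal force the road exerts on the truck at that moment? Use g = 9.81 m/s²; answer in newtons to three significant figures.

At the crest the centripetal acceleration points downward (toward the centre of the arc), so mg − N = mv²/r.
N = m(g − v²/r) = 2000 × (9.81 − (14.5)²/110) = 2000 × (9.81 − 1.911) = 2000 × 7.899 = 15800 N.

15800 N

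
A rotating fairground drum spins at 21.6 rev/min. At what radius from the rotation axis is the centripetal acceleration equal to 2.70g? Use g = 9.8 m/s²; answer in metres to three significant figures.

5.17 m

ω = 21.6 rev/min × 2π/60 = 2.262 rad/s.
a_c = ω²r = 2.70g ⇒ r = 2.70 × 9.8 / (2.262)² = 26.46/5.116 = 5.172 m.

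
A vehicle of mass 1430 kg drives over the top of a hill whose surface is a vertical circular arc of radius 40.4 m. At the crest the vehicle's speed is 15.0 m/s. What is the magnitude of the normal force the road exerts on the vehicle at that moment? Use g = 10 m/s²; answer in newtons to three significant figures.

6340 N

At the crest the centripetal acceleration points downward (toward the centre of the arc), so mg − N = mv²/r.
N = m(g − v²/r) = 1430 × (10.0 − (15.0)²/40.4) = 1430 × (10.0 − 5.569) = 1430 × 4.431 = 6336 N.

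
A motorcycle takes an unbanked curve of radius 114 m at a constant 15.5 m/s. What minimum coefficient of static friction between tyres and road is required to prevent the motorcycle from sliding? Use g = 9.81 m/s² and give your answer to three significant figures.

0.215

Friction provides the centripetal force: μ_s m g = m v²/r, so μ_s = v²/(g r) = (15.50)²/(9.81 × 114) = 240.2/1118 = 0.2148.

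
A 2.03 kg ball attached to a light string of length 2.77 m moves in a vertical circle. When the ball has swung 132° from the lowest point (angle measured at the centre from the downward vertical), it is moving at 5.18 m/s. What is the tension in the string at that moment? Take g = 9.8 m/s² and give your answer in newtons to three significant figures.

6.35 N

Take the radial direction toward the centre of the circle as positive. The component of the weight along the string toward the centre is −mg cos φ (φ measured from the bottom), so Newton's second law along the string gives T − mg cos φ = m v²/r.
cos 132° = -0.6691, so T = m(v²/r + g cos φ) = 2.03 × ((5.18)²/2.77 + 9.8 × -0.6691) = 2.03 × (9.687 + (-6.557)) = 2.03 × 3.129 = 6.352 N.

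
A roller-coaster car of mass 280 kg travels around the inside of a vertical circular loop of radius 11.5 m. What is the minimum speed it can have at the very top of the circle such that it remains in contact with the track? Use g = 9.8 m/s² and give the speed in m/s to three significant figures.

At the top, both weight mg and N point toward the centre: N + mg = mv²/r.
At minimum speed N → 0, so mg = mv_min²/r ⇒ v_min = √(g r) = √(9.8 × 11.5) = 10.62 m/s.

10.6 m/s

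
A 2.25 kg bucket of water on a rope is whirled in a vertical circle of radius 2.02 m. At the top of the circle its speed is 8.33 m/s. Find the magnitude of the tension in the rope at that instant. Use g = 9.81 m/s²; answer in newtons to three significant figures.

55.2 N

At the top, both T and the weight mg point inward (toward the centre), so T + mg = mv²/r.
T = m(v²/r − g) = 2.25 × ((8.33)²/2.02 − 9.81) = 2.25 × (34.35 − 9.81) = 2.25 × 24.54 = 55.22 N.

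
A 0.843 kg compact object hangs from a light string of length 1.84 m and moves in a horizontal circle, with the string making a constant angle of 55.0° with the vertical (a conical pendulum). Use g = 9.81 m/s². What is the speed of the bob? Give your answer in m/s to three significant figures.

4.60 m/s

The radius of the circle is r = L sinθ = 1.84 × sin 55.0° = 1.507 m.
Horizontally T sinθ = mv²/r and vertically T cosθ = mg, so tanθ = v²/(rg).
v = √(r g tanθ) = √(1.507 × 9.81 × 1.428) = √21.12 = 4.595 m/s.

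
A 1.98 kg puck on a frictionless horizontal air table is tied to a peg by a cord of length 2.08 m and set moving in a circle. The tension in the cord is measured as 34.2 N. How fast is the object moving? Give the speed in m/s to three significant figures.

5.99 m/s

T = m v²/r ⇒ v = √(T r / m) = √(34.2 × 2.08 / 1.98) = √35.93 = 5.994 m/s.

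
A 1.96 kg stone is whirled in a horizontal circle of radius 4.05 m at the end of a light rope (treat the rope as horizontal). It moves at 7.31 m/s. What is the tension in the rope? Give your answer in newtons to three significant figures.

25.9 N

The tension is the only horizontal force, so it supplies the full centripetal force: T = m v²/r = 1.96 × (7.310)²/4.05 = 1.96 × 53.44/4.05 = 25.86 N.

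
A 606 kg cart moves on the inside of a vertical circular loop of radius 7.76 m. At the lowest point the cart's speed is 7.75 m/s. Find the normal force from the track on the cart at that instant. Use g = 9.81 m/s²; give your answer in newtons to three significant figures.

10600 N

At the lowest point, N points up (toward the centre) and the weight mg points down (away from the centre), so the net inward force is N − mg = mv²/r.
N = m(v²/r + g) = 606 × ((7.75)²/7.76 + 9.81) = 606 × (7.740 + 9.81) = 606 × 17.55 = 10640 N.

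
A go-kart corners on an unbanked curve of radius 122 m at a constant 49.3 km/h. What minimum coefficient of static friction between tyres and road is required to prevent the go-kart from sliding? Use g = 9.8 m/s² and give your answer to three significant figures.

0.157

v = 49.3/3.6 = 13.69 m/s.
Friction provides the centripetal force: μ_s m g = m v²/r, so μ_s = v²/(g r) = (13.69)²/(9.8 × 122) = 187.5/1196 = 0.1569.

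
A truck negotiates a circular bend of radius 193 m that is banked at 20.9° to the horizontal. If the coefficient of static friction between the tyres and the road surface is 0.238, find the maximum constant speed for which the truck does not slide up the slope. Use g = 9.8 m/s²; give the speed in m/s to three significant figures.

At the maximum speed, friction acts down the slope at its limiting value f = μN. Radially (horizontal, toward centre): N sinθ + μN cosθ = mv²/r. Vertically: N cosθ − μN sinθ = mg.
Dividing: v² = r g (sinθ + μcosθ)/(cosθ − μsinθ).
sinθ + μcosθ = 0.3567 + 0.238×0.9342 = 0.5791; cosθ − μsinθ = 0.9342 − 0.238×0.3567 = 0.8493.
v² = 193 × 9.8 × 0.5791/0.8493 = 1290 m²/s², so v = 35.91 m/s.

35.9 m/s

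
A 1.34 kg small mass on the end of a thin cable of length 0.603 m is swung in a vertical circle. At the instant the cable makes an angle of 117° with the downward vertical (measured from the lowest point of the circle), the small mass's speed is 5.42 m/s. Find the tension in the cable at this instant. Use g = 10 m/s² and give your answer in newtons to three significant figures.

59.2 N

Take the radial direction toward the centre of the circle as positive. The component of the weight along the string toward the centre is −mg cos φ (φ measured from the bottom), so Newton's second law along the string gives T − mg cos φ = m v²/r.
cos 117° = -0.4540, so T = m(v²/r + g cos φ) = 1.34 × ((5.42)²/0.603 + 10.0 × -0.4540) = 1.34 × (48.72 + (-4.540)) = 1.34 × 44.18 = 59.20 N.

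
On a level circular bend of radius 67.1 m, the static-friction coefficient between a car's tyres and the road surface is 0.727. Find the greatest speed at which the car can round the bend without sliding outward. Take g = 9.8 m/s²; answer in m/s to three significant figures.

On a flat curve, static friction is the only horizontal force, so it must supply the full centripetal force: μ_s m g = m v²/r.
Mass cancels: v_max = √(μ_s g r) = √(0.727 × 9.8 × 67.1) = √478.1 = 21.86 m/s.

21.9 m/s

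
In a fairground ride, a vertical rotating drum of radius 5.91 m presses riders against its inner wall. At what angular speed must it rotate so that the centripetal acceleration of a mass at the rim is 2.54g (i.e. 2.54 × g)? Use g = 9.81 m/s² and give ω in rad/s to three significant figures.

2.05 rad/s

Centripetal acceleration a_c = ω²r. Setting ω²r = 2.54g:
ω = √(2.54g / r) = √(2.54 × 9.81 / 5.91) = √4.216 = 2.053 rad/s.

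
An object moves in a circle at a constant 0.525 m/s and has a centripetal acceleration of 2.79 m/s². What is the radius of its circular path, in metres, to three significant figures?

0.0988 m

a_c = v²/r ⇒ r = v²/a_c = (0.525)²/2.79 = 0.2756/2.79 = 0.09879 m.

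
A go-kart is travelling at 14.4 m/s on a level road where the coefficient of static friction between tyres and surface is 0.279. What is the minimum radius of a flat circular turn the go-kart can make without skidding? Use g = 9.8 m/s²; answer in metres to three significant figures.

At the limit, μ_s m g = m v²/r, so r_min = v²/(μ_s g) = (14.4)²/(0.279 × 9.8) = 207.4/2.734 = 75.84 m.

75.8 m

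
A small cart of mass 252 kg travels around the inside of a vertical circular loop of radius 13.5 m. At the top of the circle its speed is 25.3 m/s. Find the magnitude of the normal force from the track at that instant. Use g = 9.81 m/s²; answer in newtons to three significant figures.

At the top, both N and the weight mg point inward (toward the centre), so N + mg = mv²/r.
N = m(v²/r − g) = 252 × ((25.3)²/13.5 − 9.81) = 252 × (47.41 − 9.81) = 252 × 37.60 = 9476 N.

9480 N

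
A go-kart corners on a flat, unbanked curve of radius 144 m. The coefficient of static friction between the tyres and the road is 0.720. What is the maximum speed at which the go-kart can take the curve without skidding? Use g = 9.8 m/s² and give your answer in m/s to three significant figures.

The only inward force on a level bend is static friction, so at the limit f_s = μ_s N = μ_s m g = m v²/r.
Mass cancels: v_max = √(μ_s g r) = √(0.720 × 9.8 × 144) = √1016 = 31.88 m/s.

31.9 m/s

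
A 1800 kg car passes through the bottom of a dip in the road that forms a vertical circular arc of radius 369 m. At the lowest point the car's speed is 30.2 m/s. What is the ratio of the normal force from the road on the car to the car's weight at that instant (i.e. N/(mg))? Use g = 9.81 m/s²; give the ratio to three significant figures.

At the bottom, N − mg = mv²/r, so N = m(v²/r + g) and N/(mg) = v²/(rg) + 1 = (30.2)²/(369 × 9.81) + 1 = 0.2520 + 1 = 1.252.

1.25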